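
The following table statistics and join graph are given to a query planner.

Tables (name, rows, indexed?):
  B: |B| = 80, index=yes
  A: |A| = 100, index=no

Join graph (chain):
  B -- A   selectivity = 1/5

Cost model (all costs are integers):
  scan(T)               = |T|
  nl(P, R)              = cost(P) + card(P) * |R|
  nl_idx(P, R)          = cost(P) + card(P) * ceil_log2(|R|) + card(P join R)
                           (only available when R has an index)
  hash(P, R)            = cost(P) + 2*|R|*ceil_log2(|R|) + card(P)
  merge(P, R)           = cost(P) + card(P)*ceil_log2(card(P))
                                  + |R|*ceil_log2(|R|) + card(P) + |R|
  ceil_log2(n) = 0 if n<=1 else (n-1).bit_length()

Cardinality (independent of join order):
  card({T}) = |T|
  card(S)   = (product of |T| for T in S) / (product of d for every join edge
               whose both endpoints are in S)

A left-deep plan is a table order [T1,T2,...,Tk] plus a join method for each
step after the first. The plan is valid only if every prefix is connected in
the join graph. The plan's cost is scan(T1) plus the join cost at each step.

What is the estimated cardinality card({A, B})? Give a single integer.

Tables in S: A(100), B(80)
Edges inside S: B-A(d=5)
numerator = 100 * 80 = 8000
denominator = 5 = 5
card(S) = 8000 / 5 = 1600

1600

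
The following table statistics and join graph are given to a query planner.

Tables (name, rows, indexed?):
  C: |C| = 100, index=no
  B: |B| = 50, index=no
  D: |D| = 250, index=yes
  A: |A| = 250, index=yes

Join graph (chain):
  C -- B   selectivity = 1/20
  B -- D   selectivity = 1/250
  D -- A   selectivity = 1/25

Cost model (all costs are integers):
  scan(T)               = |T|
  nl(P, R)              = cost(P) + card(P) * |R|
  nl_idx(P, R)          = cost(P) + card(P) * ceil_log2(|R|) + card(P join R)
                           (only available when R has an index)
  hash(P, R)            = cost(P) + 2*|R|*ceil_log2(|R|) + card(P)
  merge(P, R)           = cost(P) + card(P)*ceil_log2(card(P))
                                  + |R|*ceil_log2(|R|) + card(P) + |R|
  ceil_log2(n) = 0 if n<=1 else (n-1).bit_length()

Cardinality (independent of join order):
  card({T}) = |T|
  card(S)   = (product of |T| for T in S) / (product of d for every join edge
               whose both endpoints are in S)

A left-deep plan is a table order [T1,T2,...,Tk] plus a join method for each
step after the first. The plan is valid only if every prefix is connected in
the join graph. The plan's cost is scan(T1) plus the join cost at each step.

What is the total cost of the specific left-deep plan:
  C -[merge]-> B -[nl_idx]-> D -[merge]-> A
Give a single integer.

8000

step 1: scan C: cost=100, card=100
step 2: join B via merge
    card(P join B) = 100*50/(20) = 250
    cost = 100 + 100*7 + 50*6 + 100 + 50 = 1250
step 3: join D via nl_idx
    card(P join D) = 250*250/(250) = 250
    cost = 1250 + 250*8 + 250 = 3500
step 4: join A via merge
    card(P join A) = 250*250/(25) = 2500
    cost = 3500 + 250*8 + 250*8 + 250 + 250 = 8000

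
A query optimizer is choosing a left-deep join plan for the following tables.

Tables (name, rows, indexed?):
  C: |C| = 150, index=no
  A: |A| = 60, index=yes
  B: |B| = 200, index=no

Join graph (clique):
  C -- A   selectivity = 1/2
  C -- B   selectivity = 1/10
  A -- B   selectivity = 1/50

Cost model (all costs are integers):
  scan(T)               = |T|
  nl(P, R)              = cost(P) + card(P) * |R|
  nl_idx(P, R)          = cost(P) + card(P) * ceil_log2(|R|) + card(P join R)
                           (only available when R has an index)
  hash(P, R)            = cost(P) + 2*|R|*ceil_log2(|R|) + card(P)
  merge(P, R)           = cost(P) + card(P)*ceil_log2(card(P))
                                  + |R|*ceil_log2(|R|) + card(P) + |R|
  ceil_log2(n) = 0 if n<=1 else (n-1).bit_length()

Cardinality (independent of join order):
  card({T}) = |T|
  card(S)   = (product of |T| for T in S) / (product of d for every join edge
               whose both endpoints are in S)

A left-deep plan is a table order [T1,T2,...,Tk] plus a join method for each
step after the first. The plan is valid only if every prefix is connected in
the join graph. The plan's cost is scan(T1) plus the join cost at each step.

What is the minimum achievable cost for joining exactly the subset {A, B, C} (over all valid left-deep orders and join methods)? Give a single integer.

Selinger DP over subsets of {A,B,C}:
  {C}: scan cost=150, card=150
  {A}: scan cost=60, card=60
  {B}: scan cost=200, card=200
  {AC}: card=4500; try (A,hash)→1020, (C,merge)→1830, (A,merge)→1920, (C,hash)→2520, (A,nl_idx)→5550, (C,nl)→9060 …(+1); best=1020 via (A,hash)
  {BC}: card=3000; try (C,hash)→2800, (B,merge)→3300, (C,merge)→3350, (B,hash)→3500, (B,nl)→30150, (C,nl)→30200; best=2800 via (C,hash)
  {AB}: card=240; try (A,hash)→1120, (A,nl_idx)→1640, (B,merge)→2280, (A,merge)→2420, (B,hash)→3320, (B,nl)→12060 …(+1); best=1120 via (A,hash)
  {ABC}: card=1800; try (C,hash)→3760, (C,merge)→4630, (A,hash)→6520, (B,hash)→8720, (A,nl_idx)→22600, (C,nl)→37120 …(+4); best=3760 via (C,hash)

3760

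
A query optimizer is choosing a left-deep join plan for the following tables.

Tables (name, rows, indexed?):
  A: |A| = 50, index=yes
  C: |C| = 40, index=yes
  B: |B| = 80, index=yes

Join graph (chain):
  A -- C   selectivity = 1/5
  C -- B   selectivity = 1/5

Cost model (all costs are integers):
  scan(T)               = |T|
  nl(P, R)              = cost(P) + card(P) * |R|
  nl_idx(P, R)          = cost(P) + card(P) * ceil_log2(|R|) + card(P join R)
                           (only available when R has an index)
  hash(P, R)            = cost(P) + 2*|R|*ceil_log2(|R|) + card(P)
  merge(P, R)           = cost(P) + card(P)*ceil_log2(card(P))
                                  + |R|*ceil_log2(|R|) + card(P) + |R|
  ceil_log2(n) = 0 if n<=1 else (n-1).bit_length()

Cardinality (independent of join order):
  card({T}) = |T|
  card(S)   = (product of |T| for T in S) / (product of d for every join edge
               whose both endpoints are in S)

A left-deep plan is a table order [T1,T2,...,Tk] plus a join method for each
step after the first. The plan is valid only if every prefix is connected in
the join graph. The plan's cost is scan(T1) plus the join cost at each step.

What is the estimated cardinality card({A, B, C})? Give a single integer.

Tables in S: A(50), B(80), C(40)
Edges inside S: A-C(d=5), C-B(d=5)
numerator = 50 * 80 * 40 = 160000
denominator = 5 * 5 = 25
card(S) = 160000 / 25 = 6400

6400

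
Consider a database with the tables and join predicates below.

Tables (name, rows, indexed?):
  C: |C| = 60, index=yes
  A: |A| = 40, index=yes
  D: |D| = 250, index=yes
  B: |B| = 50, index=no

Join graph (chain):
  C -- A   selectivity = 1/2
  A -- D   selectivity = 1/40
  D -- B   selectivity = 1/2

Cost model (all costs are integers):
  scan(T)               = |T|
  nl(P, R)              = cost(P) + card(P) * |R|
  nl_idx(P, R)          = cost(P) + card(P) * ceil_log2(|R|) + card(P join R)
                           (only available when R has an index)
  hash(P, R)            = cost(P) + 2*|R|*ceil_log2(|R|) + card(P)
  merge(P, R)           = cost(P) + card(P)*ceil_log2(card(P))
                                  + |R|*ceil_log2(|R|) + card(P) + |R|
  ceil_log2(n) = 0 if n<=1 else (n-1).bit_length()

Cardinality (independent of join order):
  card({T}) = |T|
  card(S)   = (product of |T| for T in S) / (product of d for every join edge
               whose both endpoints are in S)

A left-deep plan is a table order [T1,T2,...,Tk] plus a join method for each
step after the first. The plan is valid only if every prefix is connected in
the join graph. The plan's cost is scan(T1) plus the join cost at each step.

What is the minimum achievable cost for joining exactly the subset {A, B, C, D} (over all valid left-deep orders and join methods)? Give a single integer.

8430

Selinger DP over subsets of {A,B,C,D}:
  {C}: scan cost=60, card=60
  {A}: scan cost=40, card=40
  {D}: scan cost=250, card=250
  {B}: scan cost=50, card=50
  {AC}: card=1200; try (A,hash)→600, (C,merge)→740, (A,merge)→760, (C,hash)→800, (C,nl_idx)→1480, (A,nl_idx)→1620 …(+2); best=600 via (A,hash)
  {AD}: card=250; try (D,nl_idx)→610, (A,hash)→980, (A,nl_idx)→2000, (D,merge)→2570, (A,merge)→2780, (D,hash)→4080 …(+2); best=610 via (D,nl_idx)
  {BD}: card=6250; try (B,hash)→1100, (D,merge)→2650, (B,merge)→2850, (D,hash)→4100, (D,nl_idx)→6700, (D,nl)→12550 …(+1); best=1100 via (B,hash)
  {ACD}: card=7500; try (C,hash)→1580, (C,merge)→3280, (D,hash)→5800, (C,nl_idx)→9610, (C,nl)→15610, (D,merge)→17250 …(+2); best=1580 via (C,hash)
  {ABD}: card=6250; try (B,hash)→1460, (B,merge)→3210, (A,hash)→7830, (B,nl)→13110, (A,nl_idx)→44850, (A,merge)→88880 …(+1); best=1460 via (B,hash)
  {ABCD}: card=187500; try (C,hash)→8430, (B,hash)→9680, (C,merge)→89380, (B,merge)→106930, (C,nl_idx)→226460, (C,nl)→376460 …(+1); best=8430 via (C,hash)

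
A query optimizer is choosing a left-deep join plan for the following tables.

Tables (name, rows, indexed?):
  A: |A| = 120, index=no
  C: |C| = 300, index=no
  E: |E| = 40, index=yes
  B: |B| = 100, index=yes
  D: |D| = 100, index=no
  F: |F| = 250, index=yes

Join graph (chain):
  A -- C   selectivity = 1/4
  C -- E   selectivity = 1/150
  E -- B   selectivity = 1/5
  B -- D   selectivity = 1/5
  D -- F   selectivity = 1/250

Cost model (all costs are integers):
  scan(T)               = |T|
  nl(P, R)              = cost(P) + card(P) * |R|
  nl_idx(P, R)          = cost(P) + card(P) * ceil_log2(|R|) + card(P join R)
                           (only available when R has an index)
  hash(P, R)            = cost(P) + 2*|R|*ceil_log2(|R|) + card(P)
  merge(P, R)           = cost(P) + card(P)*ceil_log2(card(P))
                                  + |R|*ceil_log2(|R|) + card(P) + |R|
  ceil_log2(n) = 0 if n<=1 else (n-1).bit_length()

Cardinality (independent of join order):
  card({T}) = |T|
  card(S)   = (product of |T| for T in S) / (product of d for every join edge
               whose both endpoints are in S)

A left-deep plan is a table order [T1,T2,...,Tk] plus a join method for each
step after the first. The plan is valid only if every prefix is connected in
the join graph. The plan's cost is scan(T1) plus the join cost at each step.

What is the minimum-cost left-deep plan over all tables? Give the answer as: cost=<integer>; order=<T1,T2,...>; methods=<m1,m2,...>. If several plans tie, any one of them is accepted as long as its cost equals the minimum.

cost=60060; order=D,F,B,E,C,A; methods=nl_idx,hash,hash,hash,hash

Selinger DP (subsets sized 1..n):
  {A}: scan cost=120, card=120
  {C}: scan cost=300, card=300
  {E}: scan cost=40, card=40
  {B}: scan cost=100, card=100
  {D}: scan cost=100, card=100
  {F}: scan cost=250, card=250
  {AC}: card=9000; try (A,hash)→2280, (C,merge)→4080, (A,merge)→4260, (C,hash)→5640, (C,nl)→36120, (A,nl)→36300; best=2280 via (A,hash)
  {CE}: card=80; try (E,hash)→1080, (E,nl_idx)→2180, (C,merge)→3320, (E,merge)→3580, (C,hash)→5480, (C,nl)→12040 …(+1); best=1080 via (E,hash)
  {BE}: card=800; try (E,hash)→680, (B,merge)→1120, (B,nl_idx)→1120, (E,merge)→1180, (B,hash)→1480, (E,nl_idx)→1500 …(+2); best=680 via (E,hash)
  {BD}: card=2000; try (D,hash)→1600, (B,hash)→1600, (D,merge)→1700, (B,merge)→1700, (B,nl_idx)→2800, (D,nl)→10100 …(+1); best=1600 via (D,hash)
  {DF}: card=100; try (F,nl_idx)→1000, (D,hash)→1900, (F,merge)→3150, (D,merge)→3300, (F,hash)→4200, (F,nl)→25100 …(+1); best=1000 via (F,nl_idx)
  {ACE}: card=2400; try (A,merge)→2680, (A,hash)→2840, (A,nl)→10680, (E,hash)→11760, (E,nl_idx)→58680, (E,merge)→137560 …(+1); best=2680 via (A,merge)
  {BCE}: card=1600; try (B,merge)→2520, (B,hash)→2560, (B,nl_idx)→3240, (C,hash)→6880, (B,nl)→9080, (C,merge)→12480 …(+1); best=2520 via (B,merge)
  {BDE}: card=16000; try (D,hash)→2880, (E,hash)→4080, (D,merge)→10280, (E,merge)→25880, (E,nl_idx)→29600, (D,nl)→80680 …(+1); best=2880 via (D,hash)
  {BDF}: card=2000; try (B,hash)→2500, (B,merge)→2600, (B,nl_idx)→3700, (F,hash)→7600, (B,nl)→11000, (F,nl_idx)→19600 …(+2); best=2500 via (B,hash)
  {ABCE}: card=48000; try (A,hash)→5800, (B,hash)→6480, (A,merge)→22680, (B,merge)→34680, (B,nl_idx)→67480, (A,nl)→194520 …(+1); best=5800 via (A,hash)
  {BCDE}: card=32000; try (D,hash)→5520, (D,merge)→22520, (C,hash)→24280, (D,nl)→162520, (C,merge)→245880, (C,nl)→4802880; best=5520 via (D,hash)
  {BDEF}: card=16000; try (E,hash)→4980, (F,hash)→22880, (E,merge)→26780, (E,nl_idx)→30500, (E,nl)→82500, (F,nl_idx)→146880 …(+2); best=4980 via (E,hash)
  {ABCDE}: card=960000; try (A,hash)→39200, (D,hash)→55200, (A,merge)→518480, (D,merge)→822600, (A,nl)→3845520, (D,nl)→4805800; best=39200 via (A,hash)
  {BCDEF}: card=32000; try (C,hash)→26380, (F,hash)→41520, (C,merge)→247980, (F,nl_idx)→293520, (F,merge)→519770, (C,nl)→4804980 …(+1); best=26380 via (C,hash)
  {ABCDEF}: card=960000; try (A,hash)→60060, (A,merge)→539340, (F,hash)→1003200, (A,nl)→3866380, (F,nl_idx)→8679200, (F,merge)→20201450 …(+1); best=60060 via (A,hash)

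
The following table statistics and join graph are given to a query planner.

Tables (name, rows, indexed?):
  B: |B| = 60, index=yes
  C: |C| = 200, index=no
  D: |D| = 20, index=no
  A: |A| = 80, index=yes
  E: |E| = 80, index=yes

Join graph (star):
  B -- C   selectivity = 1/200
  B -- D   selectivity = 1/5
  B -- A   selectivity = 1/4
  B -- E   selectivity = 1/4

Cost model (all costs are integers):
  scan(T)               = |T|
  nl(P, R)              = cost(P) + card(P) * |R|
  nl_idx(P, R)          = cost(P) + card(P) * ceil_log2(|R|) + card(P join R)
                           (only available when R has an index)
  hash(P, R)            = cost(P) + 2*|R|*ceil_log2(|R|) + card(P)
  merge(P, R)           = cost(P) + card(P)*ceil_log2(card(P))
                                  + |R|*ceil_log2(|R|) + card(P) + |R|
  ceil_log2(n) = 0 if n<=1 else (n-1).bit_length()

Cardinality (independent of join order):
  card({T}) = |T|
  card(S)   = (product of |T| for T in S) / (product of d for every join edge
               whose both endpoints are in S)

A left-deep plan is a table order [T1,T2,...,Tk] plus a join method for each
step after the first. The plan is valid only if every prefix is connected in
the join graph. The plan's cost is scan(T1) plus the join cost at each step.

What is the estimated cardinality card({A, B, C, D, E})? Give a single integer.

Tables in S: A(80), B(60), C(200), D(20), E(80)
Edges inside S: B-C(d=200), B-D(d=5), B-A(d=4), B-E(d=4)
numerator = 80 * 60 * 200 * 20 * 80 = 1536000000
denominator = 200 * 5 * 4 * 4 = 16000
card(S) = 1536000000 / 16000 = 96000

96000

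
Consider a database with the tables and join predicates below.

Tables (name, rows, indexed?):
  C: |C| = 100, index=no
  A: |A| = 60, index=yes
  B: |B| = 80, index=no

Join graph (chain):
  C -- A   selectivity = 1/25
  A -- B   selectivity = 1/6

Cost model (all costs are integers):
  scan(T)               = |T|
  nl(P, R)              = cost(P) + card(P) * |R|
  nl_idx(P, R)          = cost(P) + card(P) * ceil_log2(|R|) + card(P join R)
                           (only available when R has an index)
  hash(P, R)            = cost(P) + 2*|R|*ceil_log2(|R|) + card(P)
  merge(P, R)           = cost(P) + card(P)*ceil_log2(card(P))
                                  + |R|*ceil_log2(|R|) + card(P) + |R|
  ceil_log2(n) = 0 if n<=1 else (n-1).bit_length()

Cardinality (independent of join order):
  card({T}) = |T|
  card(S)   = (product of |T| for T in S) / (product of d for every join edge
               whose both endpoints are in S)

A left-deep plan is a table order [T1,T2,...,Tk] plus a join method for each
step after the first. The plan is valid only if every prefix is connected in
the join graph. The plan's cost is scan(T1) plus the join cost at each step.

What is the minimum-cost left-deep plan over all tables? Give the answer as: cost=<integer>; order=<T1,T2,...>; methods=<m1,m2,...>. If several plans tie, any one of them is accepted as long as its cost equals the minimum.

Selinger DP (subsets sized 1..n):
  {C}: scan cost=100, card=100
  {A}: scan cost=60, card=60
  {B}: scan cost=80, card=80
  {AC}: card=240; try (A,hash)→920, (A,nl_idx)→940, (C,merge)→1280, (A,merge)→1320, (C,hash)→1520, (C,nl)→6060 …(+1); best=920 via (A,hash)
  {AB}: card=800; try (A,hash)→880, (B,merge)→1120, (A,merge)→1140, (B,hash)→1240, (A,nl_idx)→1360, (B,nl)→4860 …(+1); best=880 via (A,hash)
  {ABC}: card=3200; try (B,hash)→2280, (C,hash)→3080, (B,merge)→3720, (C,merge)→10480, (B,nl)→20120, (C,nl)→80880; best=2280 via (B,hash)

cost=2280; order=C,A,B; methods=hash,hash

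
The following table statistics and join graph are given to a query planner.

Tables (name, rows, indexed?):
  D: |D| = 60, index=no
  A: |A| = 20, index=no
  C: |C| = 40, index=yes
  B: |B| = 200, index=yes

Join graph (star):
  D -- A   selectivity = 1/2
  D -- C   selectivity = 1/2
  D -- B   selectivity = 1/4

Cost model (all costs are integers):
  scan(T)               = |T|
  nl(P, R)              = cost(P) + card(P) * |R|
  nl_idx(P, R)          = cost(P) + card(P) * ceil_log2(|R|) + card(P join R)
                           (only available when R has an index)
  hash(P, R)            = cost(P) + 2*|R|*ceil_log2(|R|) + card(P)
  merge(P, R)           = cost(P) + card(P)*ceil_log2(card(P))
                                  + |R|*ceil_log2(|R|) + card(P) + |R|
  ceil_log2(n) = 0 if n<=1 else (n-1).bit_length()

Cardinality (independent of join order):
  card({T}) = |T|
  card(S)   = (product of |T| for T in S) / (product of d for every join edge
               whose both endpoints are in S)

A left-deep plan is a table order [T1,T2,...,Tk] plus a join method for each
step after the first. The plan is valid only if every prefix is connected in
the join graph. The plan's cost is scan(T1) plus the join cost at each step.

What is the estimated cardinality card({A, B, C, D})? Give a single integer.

600000

Tables in S: A(20), B(200), C(40), D(60)
Edges inside S: D-A(d=2), D-C(d=2), D-B(d=4)
numerator = 20 * 200 * 40 * 60 = 9600000
denominator = 2 * 2 * 4 = 16
card(S) = 9600000 / 16 = 600000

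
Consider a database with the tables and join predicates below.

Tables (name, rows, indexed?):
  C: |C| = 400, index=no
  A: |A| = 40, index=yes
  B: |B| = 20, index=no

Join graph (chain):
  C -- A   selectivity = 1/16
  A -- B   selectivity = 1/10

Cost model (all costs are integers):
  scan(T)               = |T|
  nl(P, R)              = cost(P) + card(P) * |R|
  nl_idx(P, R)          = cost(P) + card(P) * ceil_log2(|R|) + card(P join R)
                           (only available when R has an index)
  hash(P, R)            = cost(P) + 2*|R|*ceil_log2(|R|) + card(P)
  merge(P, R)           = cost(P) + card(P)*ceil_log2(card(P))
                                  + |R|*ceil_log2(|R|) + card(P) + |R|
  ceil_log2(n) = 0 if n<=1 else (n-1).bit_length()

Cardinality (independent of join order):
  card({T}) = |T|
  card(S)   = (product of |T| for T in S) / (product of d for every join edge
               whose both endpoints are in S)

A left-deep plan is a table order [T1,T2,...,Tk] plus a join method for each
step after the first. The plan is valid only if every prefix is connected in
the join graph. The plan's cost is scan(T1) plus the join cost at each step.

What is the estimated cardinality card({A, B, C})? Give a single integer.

Tables in S: A(40), B(20), C(400)
Edges inside S: C-A(d=16), A-B(d=10)
numerator = 40 * 20 * 400 = 320000
denominator = 16 * 10 = 160
card(S) = 320000 / 160 = 2000

2000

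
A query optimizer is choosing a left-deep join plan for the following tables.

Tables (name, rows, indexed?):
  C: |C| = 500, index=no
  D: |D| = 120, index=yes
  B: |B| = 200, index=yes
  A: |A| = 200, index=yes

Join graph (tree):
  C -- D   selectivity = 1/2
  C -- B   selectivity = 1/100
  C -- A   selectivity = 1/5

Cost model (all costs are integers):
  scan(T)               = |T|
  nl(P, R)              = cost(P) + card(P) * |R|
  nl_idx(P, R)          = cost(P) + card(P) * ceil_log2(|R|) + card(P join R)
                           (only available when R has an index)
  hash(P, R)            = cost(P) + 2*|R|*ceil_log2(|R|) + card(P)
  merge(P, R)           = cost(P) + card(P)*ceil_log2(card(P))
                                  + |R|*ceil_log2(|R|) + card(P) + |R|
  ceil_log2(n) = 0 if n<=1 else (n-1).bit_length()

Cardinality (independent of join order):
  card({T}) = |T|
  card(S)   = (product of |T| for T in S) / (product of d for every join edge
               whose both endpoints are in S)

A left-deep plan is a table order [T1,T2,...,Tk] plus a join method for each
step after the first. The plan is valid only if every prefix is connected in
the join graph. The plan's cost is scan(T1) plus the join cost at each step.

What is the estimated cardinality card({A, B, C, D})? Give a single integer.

Tables in S: A(200), B(200), C(500), D(120)
Edges inside S: C-D(d=2), C-B(d=100), C-A(d=5)
numerator = 200 * 200 * 500 * 120 = 2400000000
denominator = 2 * 100 * 5 = 1000
card(S) = 2400000000 / 1000 = 2400000

2400000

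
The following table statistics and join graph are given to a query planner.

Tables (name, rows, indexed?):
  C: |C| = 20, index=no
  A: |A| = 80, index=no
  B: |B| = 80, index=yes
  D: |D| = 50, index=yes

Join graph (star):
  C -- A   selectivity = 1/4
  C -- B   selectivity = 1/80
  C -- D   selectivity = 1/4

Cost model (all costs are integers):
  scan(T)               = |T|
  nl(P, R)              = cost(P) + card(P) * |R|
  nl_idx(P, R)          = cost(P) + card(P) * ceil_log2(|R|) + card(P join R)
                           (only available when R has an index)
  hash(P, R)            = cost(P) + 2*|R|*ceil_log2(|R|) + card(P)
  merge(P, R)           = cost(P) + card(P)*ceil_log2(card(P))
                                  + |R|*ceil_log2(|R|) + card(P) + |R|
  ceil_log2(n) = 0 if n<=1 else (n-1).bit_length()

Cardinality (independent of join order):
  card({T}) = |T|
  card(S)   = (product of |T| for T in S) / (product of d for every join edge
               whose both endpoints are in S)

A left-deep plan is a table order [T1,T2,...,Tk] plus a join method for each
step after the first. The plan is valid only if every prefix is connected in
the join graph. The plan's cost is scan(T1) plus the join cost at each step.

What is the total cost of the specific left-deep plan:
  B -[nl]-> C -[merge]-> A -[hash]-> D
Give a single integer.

step 1: scan B: cost=80, card=80
step 2: join C via nl
    card(P join C) = 80*20/(80) = 20
    cost = 80 + 80*20 = 1680
step 3: join A via merge
    card(P join A) = 20*80/(4) = 400
    cost = 1680 + 20*5 + 80*7 + 20 + 80 = 2440
step 4: join D via hash
    card(P join D) = 400*50/(4) = 5000
    cost = 2440 + 2*50*6 + 400 = 3440

3440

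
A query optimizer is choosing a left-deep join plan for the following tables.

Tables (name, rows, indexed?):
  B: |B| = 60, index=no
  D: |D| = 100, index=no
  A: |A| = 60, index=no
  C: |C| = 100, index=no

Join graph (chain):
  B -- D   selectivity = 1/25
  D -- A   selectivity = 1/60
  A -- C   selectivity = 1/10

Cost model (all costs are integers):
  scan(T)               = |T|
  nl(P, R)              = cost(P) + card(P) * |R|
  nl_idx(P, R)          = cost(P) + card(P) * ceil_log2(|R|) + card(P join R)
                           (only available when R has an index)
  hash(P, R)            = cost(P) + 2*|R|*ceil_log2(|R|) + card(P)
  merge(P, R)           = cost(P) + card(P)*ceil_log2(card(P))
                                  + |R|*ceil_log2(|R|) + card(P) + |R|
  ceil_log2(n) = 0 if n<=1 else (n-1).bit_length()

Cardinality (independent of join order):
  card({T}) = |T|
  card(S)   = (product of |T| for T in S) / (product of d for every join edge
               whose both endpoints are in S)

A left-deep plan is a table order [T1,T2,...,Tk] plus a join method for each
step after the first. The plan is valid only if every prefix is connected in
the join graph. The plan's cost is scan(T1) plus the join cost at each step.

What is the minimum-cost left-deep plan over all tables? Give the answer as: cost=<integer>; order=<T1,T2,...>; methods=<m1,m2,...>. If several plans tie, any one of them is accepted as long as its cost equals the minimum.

Selinger DP (subsets sized 1..n):
  {B}: scan cost=60, card=60
  {D}: scan cost=100, card=100
  {A}: scan cost=60, card=60
  {C}: scan cost=100, card=100
  {BD}: card=240; try (B,hash)→920, (D,merge)→1280, (B,merge)→1320, (D,hash)→1520, (D,nl)→6060, (B,nl)→6100; best=920 via (B,hash)
  {AD}: card=100; try (A,hash)→920, (D,merge)→1280, (A,merge)→1320, (D,hash)→1520, (D,nl)→6060, (A,nl)→6100; best=920 via (A,hash)
  {AC}: card=600; try (A,hash)→920, (C,merge)→1280, (A,merge)→1320, (C,hash)→1520, (C,nl)→6060, (A,nl)→6100; best=920 via (A,hash)
  {ABD}: card=240; try (B,hash)→1740, (A,hash)→1880, (B,merge)→2140, (A,merge)→3500, (B,nl)→6920, (A,nl)→15320; best=1740 via (B,hash)
  {ACD}: card=1000; try (C,hash)→2420, (C,merge)→2520, (D,hash)→2920, (D,merge)→8320, (C,nl)→10920, (D,nl)→60920; best=2420 via (C,hash)
  {ABCD}: card=2400; try (C,hash)→3380, (B,hash)→4140, (C,merge)→4700, (B,merge)→13840, (C,nl)→25740, (B,nl)→62420; best=3380 via (C,hash)

cost=3380; order=D,A,B,C; methods=hash,hash,hash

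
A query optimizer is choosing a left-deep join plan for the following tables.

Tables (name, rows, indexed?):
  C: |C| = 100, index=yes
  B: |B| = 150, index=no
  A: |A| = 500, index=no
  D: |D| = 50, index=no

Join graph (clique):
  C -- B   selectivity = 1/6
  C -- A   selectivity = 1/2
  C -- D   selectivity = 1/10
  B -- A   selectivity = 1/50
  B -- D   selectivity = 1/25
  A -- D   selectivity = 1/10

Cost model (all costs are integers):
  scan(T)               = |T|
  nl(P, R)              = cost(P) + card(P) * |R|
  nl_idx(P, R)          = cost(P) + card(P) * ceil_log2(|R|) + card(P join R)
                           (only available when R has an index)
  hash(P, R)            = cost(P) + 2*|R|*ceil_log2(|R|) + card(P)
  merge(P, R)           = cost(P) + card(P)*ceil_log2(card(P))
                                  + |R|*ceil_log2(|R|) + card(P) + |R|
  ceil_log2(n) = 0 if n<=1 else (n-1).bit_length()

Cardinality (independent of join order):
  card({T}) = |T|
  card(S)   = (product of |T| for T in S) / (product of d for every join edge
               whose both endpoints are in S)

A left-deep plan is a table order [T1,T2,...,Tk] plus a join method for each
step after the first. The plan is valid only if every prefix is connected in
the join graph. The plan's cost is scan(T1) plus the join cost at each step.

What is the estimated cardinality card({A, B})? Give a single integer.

1500

Tables in S: A(500), B(150)
Edges inside S: B-A(d=50)
numerator = 500 * 150 = 75000
denominator = 50 = 50
card(S) = 75000 / 50 = 1500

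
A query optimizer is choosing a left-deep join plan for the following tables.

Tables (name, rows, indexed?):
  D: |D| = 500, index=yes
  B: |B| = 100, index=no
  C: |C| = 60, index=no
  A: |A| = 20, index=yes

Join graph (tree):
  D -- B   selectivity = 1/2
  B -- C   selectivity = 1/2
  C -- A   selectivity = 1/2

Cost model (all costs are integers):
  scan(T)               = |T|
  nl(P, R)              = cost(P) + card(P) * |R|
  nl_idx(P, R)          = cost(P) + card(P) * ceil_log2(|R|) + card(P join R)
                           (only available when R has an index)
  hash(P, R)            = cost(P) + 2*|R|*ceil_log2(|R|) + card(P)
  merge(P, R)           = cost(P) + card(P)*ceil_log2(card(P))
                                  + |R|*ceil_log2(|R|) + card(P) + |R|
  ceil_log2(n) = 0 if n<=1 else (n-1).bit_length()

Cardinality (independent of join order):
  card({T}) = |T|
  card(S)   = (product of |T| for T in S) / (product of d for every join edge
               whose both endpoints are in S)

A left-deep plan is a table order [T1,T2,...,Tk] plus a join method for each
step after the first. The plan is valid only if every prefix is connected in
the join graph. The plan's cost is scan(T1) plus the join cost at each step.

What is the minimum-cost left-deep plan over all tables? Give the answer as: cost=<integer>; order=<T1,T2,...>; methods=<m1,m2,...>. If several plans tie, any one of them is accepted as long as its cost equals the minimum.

cost=41320; order=C,A,B,D; methods=hash,hash,hash

Selinger DP (subsets sized 1..n):
  {D}: scan cost=500, card=500
  {B}: scan cost=100, card=100
  {C}: scan cost=60, card=60
  {A}: scan cost=20, card=20
  {BD}: card=25000; try (B,hash)→2400, (D,merge)→5900, (B,merge)→6300, (D,hash)→9200, (D,nl_idx)→26000, (D,nl)→50100 …(+1); best=2400 via (B,hash)
  {BC}: card=3000; try (C,hash)→920, (B,merge)→1280, (C,merge)→1320, (B,hash)→1520, (B,nl)→6060, (C,nl)→6100; best=920 via (C,hash)
  {AC}: card=600; try (A,hash)→320, (C,merge)→560, (A,merge)→600, (C,hash)→760, (A,nl_idx)→960, (C,nl)→1220 …(+1); best=320 via (A,hash)
  {BCD}: card=750000; try (D,hash)→12920, (C,hash)→28120, (D,merge)→44920, (C,merge)→402820, (D,nl_idx)→777920, (D,nl)→1500920 …(+1); best=12920 via (D,hash)
  {ABC}: card=30000; try (B,hash)→2320, (A,hash)→4120, (B,merge)→7720, (A,merge)→40040, (A,nl_idx)→45920, (B,nl)→60320 …(+1); best=2320 via (B,hash)
  {ABCD}: card=7500000; try (D,hash)→41320, (D,merge)→487320, (A,hash)→763120, (D,nl_idx)→7772320, (A,nl_idx)→11262920, (D,nl)→15002320 …(+2); best=41320 via (D,hash)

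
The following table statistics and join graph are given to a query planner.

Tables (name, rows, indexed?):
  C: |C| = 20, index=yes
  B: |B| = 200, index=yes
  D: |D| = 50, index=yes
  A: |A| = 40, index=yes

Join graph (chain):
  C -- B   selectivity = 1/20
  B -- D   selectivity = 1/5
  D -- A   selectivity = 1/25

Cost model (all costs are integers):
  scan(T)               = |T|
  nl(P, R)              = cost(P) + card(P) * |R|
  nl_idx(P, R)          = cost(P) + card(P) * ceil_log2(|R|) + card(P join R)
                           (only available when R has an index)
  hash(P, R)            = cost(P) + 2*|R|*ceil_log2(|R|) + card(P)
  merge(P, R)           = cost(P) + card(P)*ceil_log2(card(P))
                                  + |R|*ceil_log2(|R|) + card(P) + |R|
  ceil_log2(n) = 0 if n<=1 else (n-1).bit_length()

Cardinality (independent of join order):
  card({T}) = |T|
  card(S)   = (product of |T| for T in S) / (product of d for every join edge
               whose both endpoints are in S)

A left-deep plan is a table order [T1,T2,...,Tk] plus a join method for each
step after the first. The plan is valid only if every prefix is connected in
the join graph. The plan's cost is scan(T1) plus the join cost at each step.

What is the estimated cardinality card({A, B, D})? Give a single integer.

3200

Tables in S: A(40), B(200), D(50)
Edges inside S: B-D(d=5), D-A(d=25)
numerator = 40 * 200 * 50 = 400000
denominator = 5 * 25 = 125
card(S) = 400000 / 125 = 3200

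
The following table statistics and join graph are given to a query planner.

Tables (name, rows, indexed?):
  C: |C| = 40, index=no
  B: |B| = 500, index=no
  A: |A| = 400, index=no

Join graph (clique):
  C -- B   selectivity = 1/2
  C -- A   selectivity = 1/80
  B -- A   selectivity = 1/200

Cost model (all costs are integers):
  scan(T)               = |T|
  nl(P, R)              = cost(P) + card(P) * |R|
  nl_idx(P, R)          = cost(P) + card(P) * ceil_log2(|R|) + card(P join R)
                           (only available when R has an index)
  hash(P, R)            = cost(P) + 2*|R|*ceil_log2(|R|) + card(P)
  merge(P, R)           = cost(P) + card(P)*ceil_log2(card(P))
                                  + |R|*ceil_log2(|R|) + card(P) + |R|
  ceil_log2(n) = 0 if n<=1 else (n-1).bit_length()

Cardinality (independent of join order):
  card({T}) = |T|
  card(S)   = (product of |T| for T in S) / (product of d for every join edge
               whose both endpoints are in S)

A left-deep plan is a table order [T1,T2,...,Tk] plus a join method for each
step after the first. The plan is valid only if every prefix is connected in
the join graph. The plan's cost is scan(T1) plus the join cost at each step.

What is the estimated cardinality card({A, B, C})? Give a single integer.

250

Tables in S: A(400), B(500), C(40)
Edges inside S: C-B(d=2), C-A(d=80), B-A(d=200)
numerator = 400 * 500 * 40 = 8000000
denominator = 2 * 80 * 200 = 32000
card(S) = 8000000 / 32000 = 250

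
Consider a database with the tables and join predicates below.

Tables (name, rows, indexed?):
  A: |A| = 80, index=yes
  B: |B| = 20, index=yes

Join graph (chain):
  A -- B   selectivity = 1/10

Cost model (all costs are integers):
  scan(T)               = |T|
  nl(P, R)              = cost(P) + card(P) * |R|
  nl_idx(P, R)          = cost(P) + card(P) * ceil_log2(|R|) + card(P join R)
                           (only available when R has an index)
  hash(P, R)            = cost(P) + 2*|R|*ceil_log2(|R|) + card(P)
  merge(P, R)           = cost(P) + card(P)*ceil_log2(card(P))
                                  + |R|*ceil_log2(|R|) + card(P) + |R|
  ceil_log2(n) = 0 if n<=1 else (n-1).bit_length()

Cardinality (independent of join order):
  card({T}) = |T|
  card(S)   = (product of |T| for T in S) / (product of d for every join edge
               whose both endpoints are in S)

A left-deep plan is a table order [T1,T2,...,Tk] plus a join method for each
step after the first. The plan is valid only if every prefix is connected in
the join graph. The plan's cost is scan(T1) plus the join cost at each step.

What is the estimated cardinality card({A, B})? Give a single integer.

160

Tables in S: A(80), B(20)
Edges inside S: A-B(d=10)
numerator = 80 * 20 = 1600
denominator = 10 = 10
card(S) = 1600 / 10 = 160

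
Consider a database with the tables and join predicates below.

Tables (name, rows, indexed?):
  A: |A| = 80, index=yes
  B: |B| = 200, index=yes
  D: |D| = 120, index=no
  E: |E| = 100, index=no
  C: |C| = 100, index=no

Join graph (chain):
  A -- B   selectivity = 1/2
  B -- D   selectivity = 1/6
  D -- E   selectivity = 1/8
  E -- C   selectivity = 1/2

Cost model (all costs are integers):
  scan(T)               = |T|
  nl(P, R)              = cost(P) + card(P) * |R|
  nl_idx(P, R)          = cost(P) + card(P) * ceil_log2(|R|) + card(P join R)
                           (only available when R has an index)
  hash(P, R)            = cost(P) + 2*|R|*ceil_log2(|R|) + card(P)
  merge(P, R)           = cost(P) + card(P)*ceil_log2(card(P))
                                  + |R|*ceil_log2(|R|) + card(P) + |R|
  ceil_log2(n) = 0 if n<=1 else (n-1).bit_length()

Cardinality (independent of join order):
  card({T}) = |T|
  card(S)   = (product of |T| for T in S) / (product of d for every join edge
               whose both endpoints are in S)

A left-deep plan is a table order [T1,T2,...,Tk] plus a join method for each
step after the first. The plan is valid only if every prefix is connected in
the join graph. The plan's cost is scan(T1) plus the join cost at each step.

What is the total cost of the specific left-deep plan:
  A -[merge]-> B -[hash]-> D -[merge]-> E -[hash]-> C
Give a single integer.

step 1: scan A: cost=80, card=80
step 2: join B via merge
    card(P join B) = 80*200/(2) = 8000
    cost = 80 + 80*7 + 200*8 + 80 + 200 = 2520
step 3: join D via hash
    card(P join D) = 8000*120/(6) = 160000
    cost = 2520 + 2*120*7 + 8000 = 12200
step 4: join E via merge
    card(P join E) = 160000*100/(8) = 2000000
    cost = 12200 + 160000*18 + 100*7 + 160000 + 100 = 3053000
step 5: join C via hash
    card(P join C) = 2000000*100/(2) = 100000000
    cost = 3053000 + 2*100*7 + 2000000 = 5054400

5054400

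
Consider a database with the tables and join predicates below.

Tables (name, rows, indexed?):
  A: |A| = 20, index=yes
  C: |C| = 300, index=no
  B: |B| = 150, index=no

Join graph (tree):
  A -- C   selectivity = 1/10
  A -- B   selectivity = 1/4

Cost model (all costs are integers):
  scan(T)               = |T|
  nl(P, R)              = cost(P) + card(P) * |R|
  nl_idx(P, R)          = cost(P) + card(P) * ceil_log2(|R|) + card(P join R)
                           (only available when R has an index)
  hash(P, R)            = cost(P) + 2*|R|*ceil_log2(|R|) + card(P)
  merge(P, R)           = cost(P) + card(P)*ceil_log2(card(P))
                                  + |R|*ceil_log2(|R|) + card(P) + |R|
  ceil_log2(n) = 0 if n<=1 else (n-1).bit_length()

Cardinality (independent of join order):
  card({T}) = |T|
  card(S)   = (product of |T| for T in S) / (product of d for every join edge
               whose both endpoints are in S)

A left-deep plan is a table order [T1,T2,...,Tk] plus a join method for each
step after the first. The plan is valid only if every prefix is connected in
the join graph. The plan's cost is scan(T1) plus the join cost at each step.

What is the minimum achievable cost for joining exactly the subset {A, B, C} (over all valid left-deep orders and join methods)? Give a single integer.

Selinger DP over subsets of {A,B,C}:
  {A}: scan cost=20, card=20
  {C}: scan cost=300, card=300
  {B}: scan cost=150, card=150
  {AC}: card=600; try (A,hash)→800, (A,nl_idx)→2400, (C,merge)→3140, (A,merge)→3420, (C,hash)→5440, (C,nl)→6020 …(+1); best=800 via (A,hash)
  {AB}: card=750; try (A,hash)→500, (B,merge)→1490, (A,merge)→1620, (A,nl_idx)→1650, (B,hash)→2440, (B,nl)→3020 …(+1); best=500 via (A,hash)
  {ABC}: card=22500; try (B,hash)→3800, (C,hash)→6650, (B,merge)→8750, (C,merge)→11750, (B,nl)→90800, (C,nl)→225500; best=3800 via (B,hash)

3800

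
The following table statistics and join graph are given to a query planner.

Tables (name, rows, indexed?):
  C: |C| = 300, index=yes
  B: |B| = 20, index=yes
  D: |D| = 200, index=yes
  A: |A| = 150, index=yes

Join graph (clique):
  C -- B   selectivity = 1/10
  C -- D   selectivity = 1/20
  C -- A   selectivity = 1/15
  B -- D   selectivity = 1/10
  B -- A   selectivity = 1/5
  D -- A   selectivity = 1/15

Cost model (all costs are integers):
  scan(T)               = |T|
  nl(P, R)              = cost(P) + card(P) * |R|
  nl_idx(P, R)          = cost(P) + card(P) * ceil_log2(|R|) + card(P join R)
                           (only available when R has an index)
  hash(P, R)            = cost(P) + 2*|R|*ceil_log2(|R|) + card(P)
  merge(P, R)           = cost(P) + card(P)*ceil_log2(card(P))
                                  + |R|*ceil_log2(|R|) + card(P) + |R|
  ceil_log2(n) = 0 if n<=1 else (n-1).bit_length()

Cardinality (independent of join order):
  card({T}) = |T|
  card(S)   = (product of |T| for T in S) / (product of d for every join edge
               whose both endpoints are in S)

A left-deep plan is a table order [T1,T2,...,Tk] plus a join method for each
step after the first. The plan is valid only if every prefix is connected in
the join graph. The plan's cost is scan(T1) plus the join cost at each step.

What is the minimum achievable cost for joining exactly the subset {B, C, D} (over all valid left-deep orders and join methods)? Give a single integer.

Selinger DP over subsets of {B,C,D}:
  {C}: scan cost=300, card=300
  {B}: scan cost=20, card=20
  {D}: scan cost=200, card=200
  {BC}: card=600; try (C,nl_idx)→800, (B,hash)→800, (B,nl_idx)→2400, (C,merge)→3140, (B,merge)→3420, (C,hash)→5440 …(+2); best=800 via (C,nl_idx)
  {CD}: card=3000; try (D,hash)→3800, (C,merge)→5000, (C,nl_idx)→5000, (D,merge)→5100, (D,nl_idx)→5700, (C,hash)→5800 …(+2); best=3800 via (D,hash)
  {BD}: card=400; try (D,nl_idx)→580, (B,hash)→600, (B,nl_idx)→1600, (D,merge)→1940, (B,merge)→2120, (D,hash)→3240 …(+2); best=580 via (D,nl_idx)
  {BCD}: card=600; try (D,hash)→4600, (C,nl_idx)→4780, (D,nl_idx)→6200, (C,hash)→6380, (B,hash)→7000, (C,merge)→7580 …(+6); best=4600 via (D,hash)

4600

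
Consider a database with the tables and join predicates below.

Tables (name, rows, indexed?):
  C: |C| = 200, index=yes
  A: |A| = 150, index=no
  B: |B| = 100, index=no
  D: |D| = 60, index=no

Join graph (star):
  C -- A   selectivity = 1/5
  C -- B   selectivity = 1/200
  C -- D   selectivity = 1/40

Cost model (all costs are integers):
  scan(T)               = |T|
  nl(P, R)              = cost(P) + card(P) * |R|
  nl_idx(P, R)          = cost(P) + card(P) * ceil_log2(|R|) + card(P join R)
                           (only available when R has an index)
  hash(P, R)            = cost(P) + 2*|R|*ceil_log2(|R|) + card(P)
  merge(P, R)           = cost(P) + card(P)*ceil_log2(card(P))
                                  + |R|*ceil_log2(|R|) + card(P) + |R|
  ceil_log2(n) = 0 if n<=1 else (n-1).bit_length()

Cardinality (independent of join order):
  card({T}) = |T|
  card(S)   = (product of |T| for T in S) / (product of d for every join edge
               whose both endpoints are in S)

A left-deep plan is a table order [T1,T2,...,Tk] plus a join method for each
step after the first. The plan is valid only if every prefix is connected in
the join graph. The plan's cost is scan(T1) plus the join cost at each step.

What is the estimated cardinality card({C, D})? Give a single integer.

300

Tables in S: C(200), D(60)
Edges inside S: C-D(d=40)
numerator = 200 * 60 = 12000
denominator = 40 = 40
card(S) = 12000 / 40 = 300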